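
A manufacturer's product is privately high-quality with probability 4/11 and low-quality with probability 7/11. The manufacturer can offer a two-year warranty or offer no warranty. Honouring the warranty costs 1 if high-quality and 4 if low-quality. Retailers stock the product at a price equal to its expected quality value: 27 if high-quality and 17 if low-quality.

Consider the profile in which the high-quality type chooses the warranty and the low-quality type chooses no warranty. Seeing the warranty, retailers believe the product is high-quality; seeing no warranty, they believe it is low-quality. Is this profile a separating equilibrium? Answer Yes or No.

Under these beliefs, the warranty earns price 27 and no warranty earns price 17.
high-quality: the warranty nets 27 − 1 = 26; no warranty nets 17. high-quality prefers the warranty.
low-quality: the warranty nets 27 − 4 = 23; no warranty nets 17. low-quality would deviate to the warranty.
low-quality has a profitable deviation, so the profile is not an equilibrium.

No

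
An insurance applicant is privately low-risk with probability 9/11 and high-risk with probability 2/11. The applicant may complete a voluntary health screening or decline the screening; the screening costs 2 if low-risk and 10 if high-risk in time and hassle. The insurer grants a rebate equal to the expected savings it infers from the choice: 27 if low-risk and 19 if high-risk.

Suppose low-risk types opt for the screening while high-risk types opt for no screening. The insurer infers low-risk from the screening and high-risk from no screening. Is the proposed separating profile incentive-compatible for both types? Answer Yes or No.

Yes

Under these beliefs, the screening earns rebate 27 and no screening earns rebate 19.
low-risk: the screening nets 27 − 2 = 25; no screening nets 19. low-risk prefers the screening.
high-risk: the screening nets 27 − 10 = 17; no screening nets 19. high-risk prefers no screening.
Neither type deviates, so the separating profile is an equilibrium.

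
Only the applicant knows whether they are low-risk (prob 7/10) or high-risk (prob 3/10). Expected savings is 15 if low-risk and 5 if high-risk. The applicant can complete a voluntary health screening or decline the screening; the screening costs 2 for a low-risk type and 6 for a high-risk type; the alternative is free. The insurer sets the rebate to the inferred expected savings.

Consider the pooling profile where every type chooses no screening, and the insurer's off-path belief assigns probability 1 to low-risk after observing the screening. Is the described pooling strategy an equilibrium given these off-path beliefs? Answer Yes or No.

No

On path, the insurer holds the prior and pays 7/10·15 + 3/10·5 = 12. Off path (the screening), believing low-risk, it pays 15.
low-risk: no screening nets 12; the screening nets 15 − 2 = 13. low-risk would deviate.
high-risk: no screening nets 12; the screening nets 15 − 6 = 9. high-risk stays.
A type deviates, so pooling fails.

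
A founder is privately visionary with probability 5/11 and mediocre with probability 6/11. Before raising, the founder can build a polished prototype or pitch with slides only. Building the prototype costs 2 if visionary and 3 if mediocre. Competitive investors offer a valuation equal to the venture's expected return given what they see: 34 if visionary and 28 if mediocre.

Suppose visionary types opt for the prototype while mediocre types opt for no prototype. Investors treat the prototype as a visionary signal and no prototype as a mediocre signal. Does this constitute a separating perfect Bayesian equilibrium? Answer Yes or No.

Under these beliefs, the prototype earns valuation 34 and no prototype earns valuation 28.
visionary: the prototype nets 34 − 2 = 32; no prototype nets 28. visionary prefers the prototype.
mediocre: the prototype nets 34 − 3 = 31; no prototype nets 28. mediocre would deviate to the prototype.
mediocre has a profitable deviation, so the profile is not an equilibrium.

No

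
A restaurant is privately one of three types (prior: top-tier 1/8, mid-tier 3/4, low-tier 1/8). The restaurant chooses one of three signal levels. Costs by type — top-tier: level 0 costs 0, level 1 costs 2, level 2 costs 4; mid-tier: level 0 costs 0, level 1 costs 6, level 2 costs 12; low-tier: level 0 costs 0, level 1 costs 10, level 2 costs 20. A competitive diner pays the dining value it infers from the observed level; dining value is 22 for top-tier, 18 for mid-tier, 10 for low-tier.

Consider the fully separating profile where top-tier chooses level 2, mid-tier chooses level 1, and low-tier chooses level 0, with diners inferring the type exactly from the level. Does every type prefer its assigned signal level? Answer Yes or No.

Yes

Separating price premiums: level 2 → 22, level 1 → 18, level 0 → 10.
top-tier (assigned level 2): level 0: 10 − 0 = 10; level 1: 18 − 2 = 16; level 2: 22 − 4 = 18. top-tier stays.
mid-tier (assigned level 1): level 0: 10 − 0 = 10; level 1: 18 − 6 = 12; level 2: 22 − 12 = 10. mid-tier stays.
low-tier (assigned level 0): level 0: 10 − 0 = 10; level 1: 18 − 10 = 8; level 2: 22 − 20 = 2. low-tier stays.
Every type prefers its assigned level; separation holds.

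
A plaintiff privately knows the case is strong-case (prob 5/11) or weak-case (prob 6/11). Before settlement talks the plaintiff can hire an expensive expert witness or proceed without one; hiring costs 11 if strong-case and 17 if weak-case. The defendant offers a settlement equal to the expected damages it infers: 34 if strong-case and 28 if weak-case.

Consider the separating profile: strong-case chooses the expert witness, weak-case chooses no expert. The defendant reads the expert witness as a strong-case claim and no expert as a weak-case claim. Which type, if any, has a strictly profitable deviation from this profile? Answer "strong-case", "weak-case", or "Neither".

The expert witness pays 34; no expert pays 28.
strong-case: assigned the expert witness, nets 34 − 11 = 23; deviating to no expert nets 28.
weak-case: assigned no expert, nets 28; deviating to the expert witness nets 34 − 17 = 17.
The strong-case type gains 5 by deviating.

strong-case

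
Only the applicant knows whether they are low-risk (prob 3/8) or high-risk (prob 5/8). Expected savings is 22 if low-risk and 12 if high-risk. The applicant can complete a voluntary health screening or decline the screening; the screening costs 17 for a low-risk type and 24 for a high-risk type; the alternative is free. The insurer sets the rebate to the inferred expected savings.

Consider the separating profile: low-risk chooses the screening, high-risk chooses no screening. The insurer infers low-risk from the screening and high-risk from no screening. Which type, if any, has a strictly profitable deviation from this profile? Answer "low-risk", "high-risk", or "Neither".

low-risk

The screening pays 22; no screening pays 12.
low-risk: assigned the screening, nets 22 − 17 = 5; deviating to no screening nets 12.
high-risk: assigned no screening, nets 12; deviating to the screening nets 22 − 24 = -2.
The low-risk type gains 7 by deviating.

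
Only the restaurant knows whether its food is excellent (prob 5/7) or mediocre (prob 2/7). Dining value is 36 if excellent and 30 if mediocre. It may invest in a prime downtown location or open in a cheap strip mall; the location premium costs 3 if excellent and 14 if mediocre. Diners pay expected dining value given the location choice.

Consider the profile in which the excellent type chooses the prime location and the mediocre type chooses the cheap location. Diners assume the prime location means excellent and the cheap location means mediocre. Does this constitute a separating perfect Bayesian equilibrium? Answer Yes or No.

Under these beliefs, the prime location earns price premium 36 and the cheap location earns price premium 30.
excellent: the prime location nets 36 − 3 = 33; the cheap location nets 30. excellent prefers the prime location.
mediocre: the prime location nets 36 − 14 = 22; the cheap location nets 30. mediocre prefers the cheap location.
Neither type deviates, so the separating profile is an equilibrium.

Yes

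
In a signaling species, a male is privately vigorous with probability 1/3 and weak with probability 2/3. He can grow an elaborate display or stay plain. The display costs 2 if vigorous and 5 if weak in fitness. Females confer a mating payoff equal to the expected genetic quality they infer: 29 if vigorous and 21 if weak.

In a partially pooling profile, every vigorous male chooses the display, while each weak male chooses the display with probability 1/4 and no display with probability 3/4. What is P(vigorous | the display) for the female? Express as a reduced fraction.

P(the display) = (1/3)·1 + (2/3)·(1/4) = 1/2.
By Bayes' rule, P(vigorous | the display) = (1/3) / (1/2) = 2/3.

2/3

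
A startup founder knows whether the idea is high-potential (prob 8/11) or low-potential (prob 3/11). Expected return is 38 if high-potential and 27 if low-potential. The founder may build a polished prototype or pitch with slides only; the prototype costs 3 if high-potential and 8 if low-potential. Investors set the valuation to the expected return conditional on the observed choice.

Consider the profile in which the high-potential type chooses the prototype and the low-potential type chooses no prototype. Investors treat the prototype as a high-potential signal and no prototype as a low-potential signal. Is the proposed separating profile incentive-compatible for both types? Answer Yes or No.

No

Under these beliefs, the prototype earns valuation 38 and no prototype earns valuation 27.
high-potential: the prototype nets 38 − 3 = 35; no prototype nets 27. high-potential prefers the prototype.
low-potential: the prototype nets 38 − 8 = 30; no prototype nets 27. low-potential would deviate to the prototype.
low-potential has a profitable deviation, so the profile is not an equilibrium.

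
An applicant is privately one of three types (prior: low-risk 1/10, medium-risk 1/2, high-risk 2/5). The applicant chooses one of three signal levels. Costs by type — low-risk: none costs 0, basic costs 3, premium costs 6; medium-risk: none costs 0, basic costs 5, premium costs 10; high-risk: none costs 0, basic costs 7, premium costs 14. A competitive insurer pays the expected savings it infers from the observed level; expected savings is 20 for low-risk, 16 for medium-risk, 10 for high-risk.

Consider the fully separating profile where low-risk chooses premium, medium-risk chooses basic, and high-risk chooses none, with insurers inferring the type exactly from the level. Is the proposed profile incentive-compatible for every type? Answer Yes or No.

Yes

Separating rebates: premium → 20, basic → 16, none → 10.
low-risk (assigned premium): none: 10 − 0 = 10; basic: 16 − 3 = 13; premium: 20 − 6 = 14. low-risk stays.
medium-risk (assigned basic): none: 10 − 0 = 10; basic: 16 − 5 = 11; premium: 20 − 10 = 10. medium-risk stays.
high-risk (assigned none): none: 10 − 0 = 10; basic: 16 − 7 = 9; premium: 20 − 14 = 6. high-risk stays.
Every type prefers its assigned level; separation holds.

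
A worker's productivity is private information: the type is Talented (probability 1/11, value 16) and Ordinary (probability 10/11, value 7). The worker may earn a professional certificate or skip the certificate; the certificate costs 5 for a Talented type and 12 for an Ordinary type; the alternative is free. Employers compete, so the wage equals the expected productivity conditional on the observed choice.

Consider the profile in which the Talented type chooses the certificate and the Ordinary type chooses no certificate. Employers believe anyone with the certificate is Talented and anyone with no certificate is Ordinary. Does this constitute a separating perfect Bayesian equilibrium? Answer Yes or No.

Yes

Under these beliefs, the certificate earns wage 16 and no certificate earns wage 7.
Talented: the certificate nets 16 − 5 = 11; no certificate nets 7. Talented prefers the certificate.
Ordinary: the certificate nets 16 − 12 = 4; no certificate nets 7. Ordinary prefers no certificate.
Neither type deviates, so the separating profile is an equilibrium.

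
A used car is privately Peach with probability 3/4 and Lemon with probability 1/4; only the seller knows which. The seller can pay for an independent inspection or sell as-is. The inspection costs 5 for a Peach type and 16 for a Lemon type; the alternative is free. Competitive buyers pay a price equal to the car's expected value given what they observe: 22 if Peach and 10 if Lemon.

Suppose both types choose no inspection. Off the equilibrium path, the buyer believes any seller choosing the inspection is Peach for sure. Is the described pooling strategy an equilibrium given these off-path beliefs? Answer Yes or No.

Yes

On path, the buyer holds the prior and pays 3/4·22 + 1/4·10 = 19. Off path (the inspection), believing Peach, it pays 22.
Peach: no inspection nets 19; the inspection nets 22 − 5 = 17. Peach stays.
Lemon: no inspection nets 19; the inspection nets 22 − 16 = 6. Lemon stays.
No type deviates, so pooling is sustained.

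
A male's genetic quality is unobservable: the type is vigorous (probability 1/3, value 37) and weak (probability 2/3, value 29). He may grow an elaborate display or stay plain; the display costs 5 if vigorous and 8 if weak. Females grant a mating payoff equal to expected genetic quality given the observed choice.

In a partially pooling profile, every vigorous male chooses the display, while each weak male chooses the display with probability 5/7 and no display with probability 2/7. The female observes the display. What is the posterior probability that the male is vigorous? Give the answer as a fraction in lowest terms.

7/17

P(the display) = (1/3)·1 + (2/3)·(5/7) = 17/21.
By Bayes' rule, P(vigorous | the display) = (1/3) / (17/21) = 7/17.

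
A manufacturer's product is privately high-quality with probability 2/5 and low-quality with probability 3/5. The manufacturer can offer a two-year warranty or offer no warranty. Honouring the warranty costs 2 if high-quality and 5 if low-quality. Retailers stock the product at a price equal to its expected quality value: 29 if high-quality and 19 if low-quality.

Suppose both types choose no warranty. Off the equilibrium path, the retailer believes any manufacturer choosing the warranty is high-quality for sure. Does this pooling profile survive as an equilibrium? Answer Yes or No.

On path, the retailer holds the prior and pays 2/5·29 + 3/5·19 = 23. Off path (the warranty), believing high-quality, it pays 29.
high-quality: no warranty nets 23; the warranty nets 29 − 2 = 27. high-quality would deviate.
low-quality: no warranty nets 23; the warranty nets 29 − 5 = 24. low-quality would deviate.
A type deviates, so pooling fails.

No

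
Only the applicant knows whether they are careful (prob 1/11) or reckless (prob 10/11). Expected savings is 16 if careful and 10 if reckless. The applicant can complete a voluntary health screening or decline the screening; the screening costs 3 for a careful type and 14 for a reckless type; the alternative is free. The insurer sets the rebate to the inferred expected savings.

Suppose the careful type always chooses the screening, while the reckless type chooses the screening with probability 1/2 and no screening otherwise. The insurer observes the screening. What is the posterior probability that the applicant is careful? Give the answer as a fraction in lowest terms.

P(the screening) = (1/11)·1 + (10/11)·(1/2) = 6/11.
By Bayes' rule, P(careful | the screening) = (1/11) / (6/11) = 1/6.

1/6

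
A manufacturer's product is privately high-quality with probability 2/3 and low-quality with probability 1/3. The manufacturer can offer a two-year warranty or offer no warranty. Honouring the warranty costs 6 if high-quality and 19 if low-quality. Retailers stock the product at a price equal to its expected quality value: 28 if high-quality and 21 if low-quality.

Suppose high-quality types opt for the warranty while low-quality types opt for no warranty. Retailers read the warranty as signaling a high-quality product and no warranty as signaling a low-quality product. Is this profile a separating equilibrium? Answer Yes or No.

Under these beliefs, the warranty earns price 28 and no warranty earns price 21.
high-quality: the warranty nets 28 − 6 = 22; no warranty nets 21. high-quality prefers the warranty.
low-quality: the warranty nets 28 − 19 = 9; no warranty nets 21. low-quality prefers no warranty.
Neither type deviates, so the separating profile is an equilibrium.

Yes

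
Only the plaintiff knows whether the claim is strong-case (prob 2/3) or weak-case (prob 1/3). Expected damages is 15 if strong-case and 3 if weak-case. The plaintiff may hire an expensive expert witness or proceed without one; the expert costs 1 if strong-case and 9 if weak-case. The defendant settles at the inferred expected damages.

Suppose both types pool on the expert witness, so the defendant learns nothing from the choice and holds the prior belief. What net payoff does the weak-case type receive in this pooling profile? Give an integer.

Pooled settlement = 2/3·15 + 1/3·3 = 11.
weak-case pays cost 9 for the expert witness, so net payoff = 11 − 9 = 2.

2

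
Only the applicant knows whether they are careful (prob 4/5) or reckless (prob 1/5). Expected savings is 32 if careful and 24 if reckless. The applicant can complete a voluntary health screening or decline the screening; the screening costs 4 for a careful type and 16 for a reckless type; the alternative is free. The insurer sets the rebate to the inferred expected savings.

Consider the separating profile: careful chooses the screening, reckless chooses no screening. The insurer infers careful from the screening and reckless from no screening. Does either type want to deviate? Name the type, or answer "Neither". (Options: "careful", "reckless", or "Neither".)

The screening pays 32; no screening pays 24.
careful: assigned the screening, nets 32 − 4 = 28; deviating to no screening nets 24.
reckless: assigned no screening, nets 24; deviating to the screening nets 32 − 16 = 16.
Both types strictly prefer their assigned action; no profitable deviation.

Neither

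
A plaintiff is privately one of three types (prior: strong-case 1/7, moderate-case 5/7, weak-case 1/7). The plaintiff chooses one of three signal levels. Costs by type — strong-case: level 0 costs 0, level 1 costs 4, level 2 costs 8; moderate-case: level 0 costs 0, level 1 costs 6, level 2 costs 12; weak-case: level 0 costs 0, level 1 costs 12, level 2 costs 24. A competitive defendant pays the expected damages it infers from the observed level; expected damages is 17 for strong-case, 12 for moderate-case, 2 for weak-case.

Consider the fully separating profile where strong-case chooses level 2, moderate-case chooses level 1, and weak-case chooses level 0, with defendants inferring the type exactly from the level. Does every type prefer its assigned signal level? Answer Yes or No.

Separating settlements: level 2 → 17, level 1 → 12, level 0 → 2.
strong-case (assigned level 2): level 0: 2 − 0 = 2; level 1: 12 − 4 = 8; level 2: 17 − 8 = 9. strong-case stays.
moderate-case (assigned level 1): level 0: 2 − 0 = 2; level 1: 12 − 6 = 6; level 2: 17 − 12 = 5. moderate-case stays.
weak-case (assigned level 0): level 0: 2 − 0 = 2; level 1: 12 − 12 = 0; level 2: 17 − 24 = -7. weak-case stays.
Every type prefers its assigned level; separation holds.

Yes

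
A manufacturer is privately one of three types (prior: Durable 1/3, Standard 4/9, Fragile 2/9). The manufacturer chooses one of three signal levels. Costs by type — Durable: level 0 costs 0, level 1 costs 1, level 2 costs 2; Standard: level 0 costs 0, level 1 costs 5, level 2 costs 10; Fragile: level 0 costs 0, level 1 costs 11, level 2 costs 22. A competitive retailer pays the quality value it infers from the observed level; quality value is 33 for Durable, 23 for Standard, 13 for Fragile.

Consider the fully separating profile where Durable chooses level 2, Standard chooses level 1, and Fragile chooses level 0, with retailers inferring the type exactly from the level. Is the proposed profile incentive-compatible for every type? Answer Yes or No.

Separating prices: level 2 → 33, level 1 → 23, level 0 → 13.
Durable (assigned level 2): level 0: 13 − 0 = 13; level 1: 23 − 1 = 22; level 2: 33 − 2 = 31. Durable stays.
Standard (assigned level 1): level 0: 13 − 0 = 13; level 1: 23 − 5 = 18; level 2: 33 − 10 = 23. Standard prefers level 2.
Fragile (assigned level 0): level 0: 13 − 0 = 13; level 1: 23 − 11 = 12; level 2: 33 − 22 = 11. Fragile stays.
At least one type deviates; the separating profile fails.

No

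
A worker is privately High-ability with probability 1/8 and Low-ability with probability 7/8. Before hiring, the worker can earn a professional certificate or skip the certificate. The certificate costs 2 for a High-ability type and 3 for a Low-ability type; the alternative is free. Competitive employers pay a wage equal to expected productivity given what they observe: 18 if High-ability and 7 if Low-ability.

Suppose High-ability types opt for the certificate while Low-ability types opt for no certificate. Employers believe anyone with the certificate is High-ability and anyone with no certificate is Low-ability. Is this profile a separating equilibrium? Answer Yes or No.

No

Under these beliefs, the certificate earns wage 18 and no certificate earns wage 7.
High-ability: the certificate nets 18 − 2 = 16; no certificate nets 7. High-ability prefers the certificate.
Low-ability: the certificate nets 18 − 3 = 15; no certificate nets 7. Low-ability would deviate to the certificate.
Low-ability has a profitable deviation, so the profile is not an equilibrium.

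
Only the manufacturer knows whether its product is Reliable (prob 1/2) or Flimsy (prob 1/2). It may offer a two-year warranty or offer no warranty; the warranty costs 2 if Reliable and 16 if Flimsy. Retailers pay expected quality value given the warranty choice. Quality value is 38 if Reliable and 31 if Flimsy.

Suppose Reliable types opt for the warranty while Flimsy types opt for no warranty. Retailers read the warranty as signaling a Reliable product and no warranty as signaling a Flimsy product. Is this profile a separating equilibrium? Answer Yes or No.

Under these beliefs, the warranty earns price 38 and no warranty earns price 31.
Reliable: the warranty nets 38 − 2 = 36; no warranty nets 31. Reliable prefers the warranty.
Flimsy: the warranty nets 38 − 16 = 22; no warranty nets 31. Flimsy prefers no warranty.
Neither type deviates, so the separating profile is an equilibrium.

Yes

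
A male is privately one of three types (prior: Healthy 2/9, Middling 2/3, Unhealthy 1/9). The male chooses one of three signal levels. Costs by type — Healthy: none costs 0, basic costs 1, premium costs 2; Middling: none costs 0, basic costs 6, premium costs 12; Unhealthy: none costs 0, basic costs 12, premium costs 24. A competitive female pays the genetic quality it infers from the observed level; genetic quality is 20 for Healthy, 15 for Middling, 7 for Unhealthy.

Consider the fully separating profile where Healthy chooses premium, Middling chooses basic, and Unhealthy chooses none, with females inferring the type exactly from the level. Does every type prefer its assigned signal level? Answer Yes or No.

Yes

Separating mating payoffs: premium → 20, basic → 15, none → 7.
Healthy (assigned premium): none: 7 − 0 = 7; basic: 15 − 1 = 14; premium: 20 − 2 = 18. Healthy stays.
Middling (assigned basic): none: 7 − 0 = 7; basic: 15 − 6 = 9; premium: 20 − 12 = 8. Middling stays.
Unhealthy (assigned none): none: 7 − 0 = 7; basic: 15 − 12 = 3; premium: 20 − 24 = -4. Unhealthy stays.
Every type prefers its assigned level; separation holds.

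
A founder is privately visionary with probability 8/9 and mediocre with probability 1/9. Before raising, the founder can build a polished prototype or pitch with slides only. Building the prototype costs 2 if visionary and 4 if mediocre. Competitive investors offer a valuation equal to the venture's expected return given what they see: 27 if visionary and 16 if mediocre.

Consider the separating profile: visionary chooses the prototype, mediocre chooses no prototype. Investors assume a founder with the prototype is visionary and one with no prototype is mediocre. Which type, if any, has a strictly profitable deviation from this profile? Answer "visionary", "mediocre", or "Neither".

The prototype pays 27; no prototype pays 16.
visionary: assigned the prototype, nets 27 − 2 = 25; deviating to no prototype nets 16.
mediocre: assigned no prototype, nets 16; deviating to the prototype nets 27 − 4 = 23.
The mediocre type gains 7 by deviating.

mediocre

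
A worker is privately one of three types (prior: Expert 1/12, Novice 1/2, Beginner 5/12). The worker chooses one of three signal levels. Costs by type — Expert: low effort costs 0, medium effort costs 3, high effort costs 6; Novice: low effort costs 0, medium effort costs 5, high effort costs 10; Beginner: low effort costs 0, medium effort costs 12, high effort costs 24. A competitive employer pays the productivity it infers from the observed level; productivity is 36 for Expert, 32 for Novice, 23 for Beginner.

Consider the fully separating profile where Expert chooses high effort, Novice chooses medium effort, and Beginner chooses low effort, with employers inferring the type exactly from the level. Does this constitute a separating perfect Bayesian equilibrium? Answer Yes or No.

Yes

Separating wages: high effort → 36, medium effort → 32, low effort → 23.
Expert (assigned high effort): low effort: 23 − 0 = 23; medium effort: 32 − 3 = 29; high effort: 36 − 6 = 30. Expert stays.
Novice (assigned medium effort): low effort: 23 − 0 = 23; medium effort: 32 − 5 = 27; high effort: 36 − 10 = 26. Novice stays.
Beginner (assigned low effort): low effort: 23 − 0 = 23; medium effort: 32 − 12 = 20; high effort: 36 − 24 = 12. Beginner stays.
Every type prefers its assigned level; separation holds.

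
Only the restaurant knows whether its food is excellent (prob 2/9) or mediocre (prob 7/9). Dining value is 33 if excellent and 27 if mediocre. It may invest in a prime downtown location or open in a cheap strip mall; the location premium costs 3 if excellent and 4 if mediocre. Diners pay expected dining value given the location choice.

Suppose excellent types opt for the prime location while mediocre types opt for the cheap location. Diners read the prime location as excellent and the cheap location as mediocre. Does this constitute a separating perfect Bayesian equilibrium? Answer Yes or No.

No

Under these beliefs, the prime location earns price premium 33 and the cheap location earns price premium 27.
excellent: the prime location nets 33 − 3 = 30; the cheap location nets 27. excellent prefers the prime location.
mediocre: the prime location nets 33 − 4 = 29; the cheap location nets 27. mediocre would deviate to the prime location.
mediocre has a profitable deviation, so the profile is not an equilibrium.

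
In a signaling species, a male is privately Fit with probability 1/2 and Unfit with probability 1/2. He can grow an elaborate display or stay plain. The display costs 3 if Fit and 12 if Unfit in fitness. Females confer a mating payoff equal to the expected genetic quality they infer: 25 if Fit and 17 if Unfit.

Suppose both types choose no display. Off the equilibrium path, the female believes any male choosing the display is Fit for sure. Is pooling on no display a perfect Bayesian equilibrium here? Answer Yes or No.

No

On path, the female holds the prior and pays 1/2·25 + 1/2·17 = 21. Off path (the display), believing Fit, it pays 25.
Fit: no display nets 21; the display nets 25 − 3 = 22. Fit would deviate.
Unfit: no display nets 21; the display nets 25 − 12 = 13. Unfit stays.
A type deviates, so pooling fails.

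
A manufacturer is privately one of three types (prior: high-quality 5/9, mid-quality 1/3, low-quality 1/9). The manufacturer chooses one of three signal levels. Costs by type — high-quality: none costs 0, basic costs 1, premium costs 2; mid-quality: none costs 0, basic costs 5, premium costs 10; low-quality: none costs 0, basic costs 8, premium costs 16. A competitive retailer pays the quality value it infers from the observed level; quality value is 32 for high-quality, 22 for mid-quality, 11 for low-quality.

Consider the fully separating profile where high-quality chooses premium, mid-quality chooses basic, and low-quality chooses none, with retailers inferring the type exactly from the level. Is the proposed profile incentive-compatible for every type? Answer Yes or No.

No

Separating prices: premium → 32, basic → 22, none → 11.
high-quality (assigned premium): none: 11 − 0 = 11; basic: 22 − 1 = 21; premium: 32 − 2 = 30. high-quality stays.
mid-quality (assigned basic): none: 11 − 0 = 11; basic: 22 − 5 = 17; premium: 32 − 10 = 22. mid-quality prefers premium.
low-quality (assigned none): none: 11 − 0 = 11; basic: 22 − 8 = 14; premium: 32 − 16 = 16. low-quality prefers premium.
At least one type deviates; the separating profile fails.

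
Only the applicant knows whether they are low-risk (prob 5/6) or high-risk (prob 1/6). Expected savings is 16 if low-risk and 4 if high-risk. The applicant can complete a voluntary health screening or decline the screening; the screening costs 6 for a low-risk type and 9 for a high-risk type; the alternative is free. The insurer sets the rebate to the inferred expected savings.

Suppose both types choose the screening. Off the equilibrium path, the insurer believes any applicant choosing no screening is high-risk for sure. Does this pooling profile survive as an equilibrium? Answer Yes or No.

On path, the insurer holds the prior and pays 5/6·16 + 1/6·4 = 14. Off path (no screening), believing high-risk, it pays 4.
low-risk: the screening nets 14 − 6 = 8; no screening nets 4. low-risk stays.
high-risk: the screening nets 14 − 9 = 5; no screening nets 4. high-risk stays.
No type deviates, so pooling is sustained.

Yes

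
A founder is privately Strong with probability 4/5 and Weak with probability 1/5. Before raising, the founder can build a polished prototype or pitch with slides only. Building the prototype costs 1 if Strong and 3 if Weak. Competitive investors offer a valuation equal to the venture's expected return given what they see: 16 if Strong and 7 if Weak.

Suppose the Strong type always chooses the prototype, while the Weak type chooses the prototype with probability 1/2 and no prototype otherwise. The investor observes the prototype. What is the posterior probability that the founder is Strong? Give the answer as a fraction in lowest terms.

8/9

P(the prototype) = (4/5)·1 + (1/5)·(1/2) = 9/10.
By Bayes' rule, P(Strong | the prototype) = (4/5) / (9/10) = 8/9.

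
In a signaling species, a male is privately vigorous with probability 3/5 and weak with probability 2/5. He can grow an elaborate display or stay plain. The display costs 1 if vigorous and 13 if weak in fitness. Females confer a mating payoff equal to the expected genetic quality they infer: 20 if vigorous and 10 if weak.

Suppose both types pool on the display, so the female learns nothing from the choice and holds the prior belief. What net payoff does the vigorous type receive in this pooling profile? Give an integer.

Pooled mating payoff = 3/5·20 + 2/5·10 = 16.
vigorous pays cost 1 for the display, so net payoff = 16 − 1 = 15.

15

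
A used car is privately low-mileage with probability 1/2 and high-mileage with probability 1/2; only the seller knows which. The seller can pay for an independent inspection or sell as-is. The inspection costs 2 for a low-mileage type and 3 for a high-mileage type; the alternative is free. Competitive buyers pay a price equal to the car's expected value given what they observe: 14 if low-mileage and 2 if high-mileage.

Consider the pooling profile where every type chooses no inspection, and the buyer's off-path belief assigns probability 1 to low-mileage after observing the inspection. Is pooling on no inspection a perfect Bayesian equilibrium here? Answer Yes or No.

No

On path, the buyer holds the prior and pays 1/2·14 + 1/2·2 = 8. Off path (the inspection), believing low-mileage, it pays 14.
low-mileage: no inspection nets 8; the inspection nets 14 − 2 = 12. low-mileage would deviate.
high-mileage: no inspection nets 8; the inspection nets 14 − 3 = 11. high-mileage would deviate.
A type deviates, so pooling fails.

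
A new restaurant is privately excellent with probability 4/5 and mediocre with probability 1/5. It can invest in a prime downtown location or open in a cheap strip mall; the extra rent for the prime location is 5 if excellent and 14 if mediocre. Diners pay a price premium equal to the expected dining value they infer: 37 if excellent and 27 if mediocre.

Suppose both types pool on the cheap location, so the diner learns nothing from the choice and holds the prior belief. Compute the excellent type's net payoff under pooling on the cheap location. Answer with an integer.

Pooled price premium = 4/5·37 + 1/5·27 = 35.
excellent pays no cost for the cheap location, so net payoff = 35.

35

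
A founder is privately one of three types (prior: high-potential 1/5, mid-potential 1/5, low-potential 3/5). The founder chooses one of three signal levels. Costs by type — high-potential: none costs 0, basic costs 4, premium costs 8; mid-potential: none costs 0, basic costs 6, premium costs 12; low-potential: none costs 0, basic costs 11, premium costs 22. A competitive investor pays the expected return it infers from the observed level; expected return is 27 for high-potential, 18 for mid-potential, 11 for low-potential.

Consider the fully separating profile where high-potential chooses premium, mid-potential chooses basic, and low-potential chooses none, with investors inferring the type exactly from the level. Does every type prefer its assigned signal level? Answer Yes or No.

No

Separating valuations: premium → 27, basic → 18, none → 11.
high-potential (assigned premium): none: 11 − 0 = 11; basic: 18 − 4 = 14; premium: 27 − 8 = 19. high-potential stays.
mid-potential (assigned basic): none: 11 − 0 = 11; basic: 18 − 6 = 12; premium: 27 − 12 = 15. mid-potential prefers premium.
low-potential (assigned none): none: 11 − 0 = 11; basic: 18 − 11 = 7; premium: 27 − 22 = 5. low-potential stays.
At least one type deviates; the separating profile fails.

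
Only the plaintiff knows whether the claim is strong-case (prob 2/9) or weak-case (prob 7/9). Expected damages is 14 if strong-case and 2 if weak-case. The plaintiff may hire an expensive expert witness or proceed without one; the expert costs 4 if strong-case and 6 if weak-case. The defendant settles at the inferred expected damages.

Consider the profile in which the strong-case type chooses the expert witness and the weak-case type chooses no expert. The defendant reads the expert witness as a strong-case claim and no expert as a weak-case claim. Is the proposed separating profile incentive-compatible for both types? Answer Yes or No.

Under these beliefs, the expert witness earns settlement 14 and no expert earns settlement 2.
strong-case: the expert witness nets 14 − 4 = 10; no expert nets 2. strong-case prefers the expert witness.
weak-case: the expert witness nets 14 − 6 = 8; no expert nets 2. weak-case would deviate to the expert witness.
weak-case has a profitable deviation, so the profile is not an equilibrium.

No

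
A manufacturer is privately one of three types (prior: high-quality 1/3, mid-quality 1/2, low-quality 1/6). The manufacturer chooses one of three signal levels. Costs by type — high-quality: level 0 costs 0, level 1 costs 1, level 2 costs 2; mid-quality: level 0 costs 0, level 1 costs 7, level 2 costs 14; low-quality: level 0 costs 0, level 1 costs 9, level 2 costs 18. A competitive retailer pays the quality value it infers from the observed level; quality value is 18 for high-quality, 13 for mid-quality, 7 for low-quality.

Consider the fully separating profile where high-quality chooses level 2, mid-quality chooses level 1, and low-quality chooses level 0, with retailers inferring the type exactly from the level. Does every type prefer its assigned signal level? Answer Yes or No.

Separating prices: level 2 → 18, level 1 → 13, level 0 → 7.
high-quality (assigned level 2): level 0: 7 − 0 = 7; level 1: 13 − 1 = 12; level 2: 18 − 2 = 16. high-quality stays.
mid-quality (assigned level 1): level 0: 7 − 0 = 7; level 1: 13 − 7 = 6; level 2: 18 − 14 = 4. mid-quality prefers level 0.
low-quality (assigned level 0): level 0: 7 − 0 = 7; level 1: 13 − 9 = 4; level 2: 18 − 18 = 0. low-quality stays.
At least one type deviates; the separating profile fails.

No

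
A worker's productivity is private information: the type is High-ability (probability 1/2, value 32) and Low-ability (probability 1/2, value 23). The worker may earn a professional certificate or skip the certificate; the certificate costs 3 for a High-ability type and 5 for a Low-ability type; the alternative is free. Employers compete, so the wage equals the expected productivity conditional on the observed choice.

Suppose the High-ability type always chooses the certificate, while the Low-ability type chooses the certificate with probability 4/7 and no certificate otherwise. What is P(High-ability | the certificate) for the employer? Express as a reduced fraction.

7/11

P(the certificate) = (1/2)·1 + (1/2)·(4/7) = 11/14.
By Bayes' rule, P(High-ability | the certificate) = (1/2) / (11/14) = 7/11.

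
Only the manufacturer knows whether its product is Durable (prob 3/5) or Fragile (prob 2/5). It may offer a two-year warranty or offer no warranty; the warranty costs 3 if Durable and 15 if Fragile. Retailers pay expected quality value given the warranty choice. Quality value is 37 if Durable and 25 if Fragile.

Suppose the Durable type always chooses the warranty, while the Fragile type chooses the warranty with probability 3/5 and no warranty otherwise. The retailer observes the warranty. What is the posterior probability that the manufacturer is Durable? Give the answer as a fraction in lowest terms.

P(the warranty) = (3/5)·1 + (2/5)·(3/5) = 21/25.
By Bayes' rule, P(Durable | the warranty) = (3/5) / (21/25) = 5/7.

5/7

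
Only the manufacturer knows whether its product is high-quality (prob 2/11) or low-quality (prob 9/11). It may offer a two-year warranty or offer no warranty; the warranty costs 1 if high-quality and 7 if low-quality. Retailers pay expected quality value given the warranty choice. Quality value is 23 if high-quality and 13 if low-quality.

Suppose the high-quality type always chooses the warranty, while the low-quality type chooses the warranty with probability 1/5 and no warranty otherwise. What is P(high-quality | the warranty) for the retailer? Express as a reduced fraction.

10/19

P(the warranty) = (2/11)·1 + (9/11)·(1/5) = 19/55.
By Bayes' rule, P(high-quality | the warranty) = (2/11) / (19/55) = 10/19.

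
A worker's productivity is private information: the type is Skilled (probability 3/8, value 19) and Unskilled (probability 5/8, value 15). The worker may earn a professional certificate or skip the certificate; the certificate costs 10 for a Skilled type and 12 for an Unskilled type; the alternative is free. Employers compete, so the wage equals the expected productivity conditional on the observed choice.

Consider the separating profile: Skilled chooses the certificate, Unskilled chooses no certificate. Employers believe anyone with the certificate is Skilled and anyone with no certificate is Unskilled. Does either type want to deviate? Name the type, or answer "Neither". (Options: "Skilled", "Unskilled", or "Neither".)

The certificate pays 19; no certificate pays 15.
Skilled: assigned the certificate, nets 19 − 10 = 9; deviating to no certificate nets 15.
Unskilled: assigned no certificate, nets 15; deviating to the certificate nets 19 − 12 = 7.
The Skilled type gains 6 by deviating.

Skilled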